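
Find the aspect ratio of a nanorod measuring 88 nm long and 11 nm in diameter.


Aspect ratio AR = length / diameter
AR = 88 / 11
AR = 8.0

8.0


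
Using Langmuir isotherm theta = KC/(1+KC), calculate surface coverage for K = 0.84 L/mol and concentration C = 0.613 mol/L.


Langmuir isotherm: theta = K*C / (1 + K*C)
K*C = 0.84 * 0.613 = 0.51492
theta = 0.51492 / (1 + 0.51492) = 0.51492 / 1.51492
theta = 0.3399

0.3399


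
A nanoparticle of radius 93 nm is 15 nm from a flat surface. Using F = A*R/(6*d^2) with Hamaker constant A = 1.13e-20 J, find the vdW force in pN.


Convert to SI: R = 93 nm = 9.3e-08 m, d = 15 nm = 1.5e-08 m
F = A * R / (6 * d^2)
F = 1.13e-20 * 9.3e-08 / (6 * (1.5e-08)^2)
F = 7.78444e-13 N = 0.778 pN

0.778


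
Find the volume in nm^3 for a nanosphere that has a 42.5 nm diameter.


Radius r = 42.5/2 = 21.25 nm
Volume V = (4/3) * pi * r^3
V = (4/3) * pi * (21.25)^3
V = 40194.39 nm^3

40194.39


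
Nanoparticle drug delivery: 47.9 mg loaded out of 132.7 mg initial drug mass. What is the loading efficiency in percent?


Drug loading efficiency = (drug loaded / drug initial) * 100
DLE = 47.9 / 132.7 * 100
DLE = 0.361 * 100
DLE = 36.1%

36.1


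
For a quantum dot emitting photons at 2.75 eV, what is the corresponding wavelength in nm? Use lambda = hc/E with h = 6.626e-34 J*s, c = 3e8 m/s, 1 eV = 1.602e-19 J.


Convert energy: E = 2.75 eV = 2.75 * 1.602e-19 = 4.4055e-19 J
lambda = h*c / E = 6.626e-34 * 3e8 / 4.4055e-19
lambda = 4.51209e-07 m = 451.2 nm

451.2


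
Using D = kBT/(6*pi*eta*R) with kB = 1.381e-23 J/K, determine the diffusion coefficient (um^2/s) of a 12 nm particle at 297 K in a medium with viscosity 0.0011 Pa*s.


Radius R = 12/2 = 6 nm = 6e-09 m
D = kB*T / (6*pi*eta*R)
D = 1.381e-23 * 297 / (6 * pi * 0.0011 * 6e-09)
D = 3.29689e-11 m^2/s = 32.969 um^2/s

32.969


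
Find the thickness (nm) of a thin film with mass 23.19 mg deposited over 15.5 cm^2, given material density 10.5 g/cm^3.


Convert: m = 23.19 mg = 2.3190e-05 kg, A = 15.5 cm^2 = 1.5500e-03 m^2, rho = 10.5 g/cm^3 = 10500 kg/m^3
t = m / (A * rho)
t = 2.3190e-05 / (1.5500e-03 * 10500)
t = 1.4249e-06 m = 1424.9 nm

1424.9


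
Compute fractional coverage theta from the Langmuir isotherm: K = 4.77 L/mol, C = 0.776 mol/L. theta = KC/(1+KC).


Langmuir isotherm: theta = K*C / (1 + K*C)
K*C = 4.77 * 0.776 = 3.70152
theta = 3.70152 / (1 + 3.70152) = 3.70152 / 4.70152
theta = 0.7873

0.7873


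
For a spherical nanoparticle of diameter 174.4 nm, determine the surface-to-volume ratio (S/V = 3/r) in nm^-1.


Radius r = 174.4/2 = 87.2 nm
S/V = 3 / r = 3 / 87.2
S/V = 0.0344 nm^-1

0.0344


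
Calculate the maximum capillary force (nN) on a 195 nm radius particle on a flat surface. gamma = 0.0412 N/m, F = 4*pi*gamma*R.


Convert radius: R = 195 nm = 1.95e-07 m
F = 4 * pi * gamma * R
F = 4 * pi * 0.0412 * 1.95e-07
F = 1.00958e-07 N = 100.9582 nN

100.9582


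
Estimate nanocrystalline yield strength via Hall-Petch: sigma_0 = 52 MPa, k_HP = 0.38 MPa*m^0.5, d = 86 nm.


d = 86 nm = 8.6e-08 m
sqrt(d) = 0.0002932576
Hall-Petch contribution = k / sqrt(d) = 0.38 / 0.0002932576 = 1295.8 MPa
sigma = sigma_0 + k/sqrt(d) = 52 + 1295.8 = 1347.8 MPa

1347.8


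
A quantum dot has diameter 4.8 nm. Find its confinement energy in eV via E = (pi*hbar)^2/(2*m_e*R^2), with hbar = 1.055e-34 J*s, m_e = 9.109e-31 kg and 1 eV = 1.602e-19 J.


Radius R = 4.8/2 = 2.4 nm = 2.4e-09 m
E = (pi * 1.055e-34)^2 / (2 * 9.109e-31 * (2.4e-09)^2)
E(J) = 1.04684e-20
E = E(J) / 1.602e-19 = 0.0653 eV

0.0653


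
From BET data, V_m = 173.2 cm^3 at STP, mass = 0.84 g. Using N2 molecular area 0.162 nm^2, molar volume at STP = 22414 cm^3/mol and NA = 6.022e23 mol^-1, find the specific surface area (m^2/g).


Number of moles in monolayer = V_m / 22414 = 173.2 / 22414 = 0.00772731
Number of molecules = moles * NA = 0.00772731 * 6.022e23
SA = molecules * sigma / mass
SA = (173.2 / 22414) * 6.022e23 * 0.162e-18 / 0.84
SA = 897.4 m^2/g

897.4


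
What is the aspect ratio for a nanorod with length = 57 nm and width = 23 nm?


Aspect ratio AR = length / diameter
AR = 57 / 23
AR = 2.48

2.48


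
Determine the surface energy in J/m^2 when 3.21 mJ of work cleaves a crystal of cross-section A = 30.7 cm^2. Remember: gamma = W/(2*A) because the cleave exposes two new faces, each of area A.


Convert: A = 30.7 cm^2 = 0.00307 m^2, W = 3.21 mJ = 0.00321 J
Cleaving exposes two faces of area A, so total new surface = 2*A and gamma = W / (2*A)
gamma = 0.00321 / (2 * 0.00307)
gamma = 0.523 J/m^2

0.523


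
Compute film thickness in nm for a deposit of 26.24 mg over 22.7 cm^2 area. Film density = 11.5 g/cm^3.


Convert: m = 26.24 mg = 2.6240e-05 kg, A = 22.7 cm^2 = 2.2700e-03 m^2, rho = 11.5 g/cm^3 = 11500 kg/m^3
t = m / (A * rho)
t = 2.6240e-05 / (2.2700e-03 * 11500)
t = 1.0052e-06 m = 1005.2 nm

1005.2


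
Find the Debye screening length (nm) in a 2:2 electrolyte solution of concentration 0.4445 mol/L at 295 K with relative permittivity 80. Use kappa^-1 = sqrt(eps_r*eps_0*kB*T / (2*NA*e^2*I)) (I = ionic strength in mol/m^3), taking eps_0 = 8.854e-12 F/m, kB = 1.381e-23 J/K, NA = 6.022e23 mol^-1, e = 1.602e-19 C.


Ionic strength I = 0.4445 * 2^2 * 1000 = 1778 mol/m^3
kappa^-1 = sqrt(80 * 8.854e-12 * 1.381e-23 * 295 / (2 * 6.022e23 * (1.602e-19)^2 * 1778))
kappa^-1 = 0.229 nm

0.229


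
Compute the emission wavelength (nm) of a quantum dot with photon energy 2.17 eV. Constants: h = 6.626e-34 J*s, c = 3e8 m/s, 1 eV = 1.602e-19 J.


Convert energy: E = 2.17 eV = 2.17 * 1.602e-19 = 3.47634e-19 J
lambda = h*c / E = 6.626e-34 * 3e8 / 3.47634e-19
lambda = 5.71808e-07 m = 571.8 nm

571.8


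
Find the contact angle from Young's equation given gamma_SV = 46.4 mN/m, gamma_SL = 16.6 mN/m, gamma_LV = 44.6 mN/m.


cos(theta) = (gamma_SV - gamma_SL) / gamma_LV
cos(theta) = (46.4 - 16.6) / 44.6
cos(theta) = 0.668161
theta = arccos(0.668161) = 48.07 degrees

48.07


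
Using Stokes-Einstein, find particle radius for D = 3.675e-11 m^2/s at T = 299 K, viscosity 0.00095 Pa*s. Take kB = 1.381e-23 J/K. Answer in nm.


Stokes-Einstein: R = kB*T / (6*pi*eta*D)
R = 1.381e-23 * 299 / (6 * pi * 0.00095 * 3.675e-11)
R = 6.27455e-09 m = 6.27 nm

6.27


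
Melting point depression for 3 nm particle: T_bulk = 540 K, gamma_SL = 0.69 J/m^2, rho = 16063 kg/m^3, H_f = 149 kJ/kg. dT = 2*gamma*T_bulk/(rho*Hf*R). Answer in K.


Radius R = 3/2 = 1.5 nm = 1.5e-09 m
Convert H_f = 149 kJ/kg = 149000 J/kg
dT = 2 * gamma_SL * T_bulk / (rho * H_f * R)
dT = 2 * 0.69 * 540 / (16063 * 149000 * 1.5e-09)
dT = 207.6 K

207.6


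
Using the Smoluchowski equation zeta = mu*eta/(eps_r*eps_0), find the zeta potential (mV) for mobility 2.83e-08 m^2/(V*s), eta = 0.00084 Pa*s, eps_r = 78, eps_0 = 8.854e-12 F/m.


Smoluchowski equation: zeta = mu * eta / (eps_r * eps_0)
zeta = 2.83e-08 * 0.00084 / (78 * 8.854e-12)
zeta = 0.034422 V = 34.42 mV

34.42


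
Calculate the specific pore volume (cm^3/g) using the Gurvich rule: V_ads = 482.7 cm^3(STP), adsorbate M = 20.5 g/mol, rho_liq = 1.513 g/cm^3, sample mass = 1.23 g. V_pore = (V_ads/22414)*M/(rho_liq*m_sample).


Moles adsorbed n = V_ads / 22414 = 482.7 / 22414 = 2.153565e-02 mol
Liquid volume V_liq = n * M / rho_liq = 2.153565e-02 * 20.5 / 1.513 = 0.29179 cm^3
Specific pore volume V_pore = V_liq / m_sample = 0.29179 / 1.23
V_pore = 0.2372 cm^3/g

0.2372


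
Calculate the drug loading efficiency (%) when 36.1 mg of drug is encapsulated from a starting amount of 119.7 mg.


Drug loading efficiency = (drug loaded / drug initial) * 100
DLE = 36.1 / 119.7 * 100
DLE = 0.3016 * 100
DLE = 30.16%

30.16


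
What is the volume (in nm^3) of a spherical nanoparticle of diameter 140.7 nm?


Radius r = 140.7/2 = 70.35 nm
Volume V = (4/3) * pi * r^3
V = (4/3) * pi * (70.35)^3
V = 1458414.3 nm^3

1458414.3


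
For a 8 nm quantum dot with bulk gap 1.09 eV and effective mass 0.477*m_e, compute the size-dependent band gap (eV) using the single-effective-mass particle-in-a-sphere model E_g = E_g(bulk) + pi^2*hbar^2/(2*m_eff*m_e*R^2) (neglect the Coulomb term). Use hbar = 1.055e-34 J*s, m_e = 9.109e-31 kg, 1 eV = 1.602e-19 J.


Radius R = 8/2 nm = 4e-09 m
Confinement energy dE = pi^2 * hbar^2 / (2 * m_eff * m_e * R^2)
dE = pi^2 * (1.055e-34)^2 / (2 * 0.477 * 9.109e-31 * (4e-09)^2) J, divided by 1.602e-19 J/eV
dE = 0.0493 eV
Total band gap = E_g(bulk) + dE = 1.09 + 0.0493 = 1.1393 eV

1.1393


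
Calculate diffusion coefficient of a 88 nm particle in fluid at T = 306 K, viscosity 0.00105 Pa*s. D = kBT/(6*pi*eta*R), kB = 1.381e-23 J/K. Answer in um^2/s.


Radius R = 88/2 = 44 nm = 4.4e-08 m
D = kB*T / (6*pi*eta*R)
D = 1.381e-23 * 306 / (6 * pi * 0.00105 * 4.4e-08)
D = 4.85257e-12 m^2/s = 4.853 um^2/s

4.853


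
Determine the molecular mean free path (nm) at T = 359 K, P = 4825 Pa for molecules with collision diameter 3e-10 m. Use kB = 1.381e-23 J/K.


Mean free path: lambda = kB*T / (sqrt(2) * pi * d^2 * P)
lambda = 1.381e-23 * 359 / (sqrt(2) * pi * (3e-10)^2 * 4825)
lambda = 2.56971e-06 m
lambda = 2569.71 nm

2569.71


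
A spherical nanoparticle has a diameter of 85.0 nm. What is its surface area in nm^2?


Radius r = 85.0/2 = 42.5 nm
Surface area SA = 4 * pi * r^2
SA = 4 * pi * (42.5)^2
SA = 22698.01 nm^2

22698.01


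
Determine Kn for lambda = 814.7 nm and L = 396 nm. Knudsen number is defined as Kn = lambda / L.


Knudsen number Kn = lambda / L
Kn = 814.7 / 396
Kn = 2.0573

2.0573


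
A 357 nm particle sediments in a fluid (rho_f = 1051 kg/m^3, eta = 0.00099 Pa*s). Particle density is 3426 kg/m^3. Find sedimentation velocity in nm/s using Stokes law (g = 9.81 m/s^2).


Radius R = 357/2 nm = 1.785e-07 m
Density difference = 3426 - 1051 = 2375 kg/m^3
v = 2 * R^2 * (rho_p - rho_f) * g / (9 * eta)
v = 2 * (1.785e-07)^2 * 2375 * 9.81 / (9 * 0.00099)
v = 1.66633e-07 m/s = 166.6331 nm/s

166.6331


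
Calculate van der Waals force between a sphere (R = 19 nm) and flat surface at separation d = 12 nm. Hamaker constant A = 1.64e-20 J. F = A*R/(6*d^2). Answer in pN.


Convert to SI: R = 19 nm = 1.9e-08 m, d = 12 nm = 1.2e-08 m
F = A * R / (6 * d^2)
F = 1.64e-20 * 1.9e-08 / (6 * (1.2e-08)^2)
F = 3.60648e-13 N = 0.361 pN

0.361


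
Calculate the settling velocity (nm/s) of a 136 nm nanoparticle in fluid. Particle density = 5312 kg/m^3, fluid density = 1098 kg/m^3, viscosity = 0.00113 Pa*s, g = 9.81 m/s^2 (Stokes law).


Radius R = 136/2 nm = 6.8e-08 m
Density difference = 5312 - 1098 = 4214 kg/m^3
v = 2 * R^2 * (rho_p - rho_f) * g / (9 * eta)
v = 2 * (6.8e-08)^2 * 4214 * 9.81 / (9 * 0.00113)
v = 3.75916e-08 m/s = 37.5916 nm/s

37.5916


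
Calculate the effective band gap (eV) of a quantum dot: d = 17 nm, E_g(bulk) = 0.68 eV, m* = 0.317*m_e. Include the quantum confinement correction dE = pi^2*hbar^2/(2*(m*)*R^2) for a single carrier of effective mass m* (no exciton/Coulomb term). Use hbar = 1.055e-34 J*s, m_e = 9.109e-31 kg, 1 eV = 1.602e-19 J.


Radius R = 17/2 nm = 8.5e-09 m
Confinement energy dE = pi^2 * hbar^2 / (2 * m_eff * m_e * R^2)
dE = pi^2 * (1.055e-34)^2 / (2 * 0.317 * 9.109e-31 * (8.5e-09)^2) J, divided by 1.602e-19 J/eV
dE = 0.0164 eV
Total band gap = E_g(bulk) + dE = 0.68 + 0.0164 = 0.6964 eV

0.6964


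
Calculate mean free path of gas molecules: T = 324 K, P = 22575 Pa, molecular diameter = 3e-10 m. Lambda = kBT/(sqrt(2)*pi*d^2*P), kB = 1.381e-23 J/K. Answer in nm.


Mean free path: lambda = kB*T / (sqrt(2) * pi * d^2 * P)
lambda = 1.381e-23 * 324 / (sqrt(2) * pi * (3e-10)^2 * 22575)
lambda = 4.95682e-07 m
lambda = 495.68 nm

495.68


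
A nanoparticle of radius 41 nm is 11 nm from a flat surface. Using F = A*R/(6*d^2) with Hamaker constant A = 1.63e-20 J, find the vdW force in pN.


Convert to SI: R = 41 nm = 4.1e-08 m, d = 11 nm = 1.1e-08 m
F = A * R / (6 * d^2)
F = 1.63e-20 * 4.1e-08 / (6 * (1.1e-08)^2)
F = 9.20523e-13 N = 0.921 pN

0.921


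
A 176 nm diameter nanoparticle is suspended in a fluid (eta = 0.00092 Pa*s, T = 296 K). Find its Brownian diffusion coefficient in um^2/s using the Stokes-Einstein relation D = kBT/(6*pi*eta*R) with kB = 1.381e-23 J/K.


Radius R = 176/2 = 88 nm = 8.8e-08 m
D = kB*T / (6*pi*eta*R)
D = 1.381e-23 * 296 / (6 * pi * 0.00092 * 8.8e-08)
D = 2.67864e-12 m^2/s = 2.679 um^2/s

2.679


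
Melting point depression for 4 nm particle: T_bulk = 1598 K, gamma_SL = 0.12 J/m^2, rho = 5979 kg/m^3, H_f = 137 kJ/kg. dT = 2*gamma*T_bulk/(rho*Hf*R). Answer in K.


Radius R = 4/2 = 2 nm = 2e-09 m
Convert H_f = 137 kJ/kg = 137000 J/kg
dT = 2 * gamma_SL * T_bulk / (rho * H_f * R)
dT = 2 * 0.12 * 1598 / (5979 * 137000 * 2e-09)
dT = 234.1 K

234.1


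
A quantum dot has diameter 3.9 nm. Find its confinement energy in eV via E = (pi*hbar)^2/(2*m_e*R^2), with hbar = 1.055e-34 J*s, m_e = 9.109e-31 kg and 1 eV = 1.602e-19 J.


Radius R = 3.9/2 = 1.95 nm = 1.95e-09 m
E = (pi * 1.055e-34)^2 / (2 * 9.109e-31 * (1.95e-09)^2)
E(J) = 1.58575e-20
E = E(J) / 1.602e-19 = 0.099 eV

0.099


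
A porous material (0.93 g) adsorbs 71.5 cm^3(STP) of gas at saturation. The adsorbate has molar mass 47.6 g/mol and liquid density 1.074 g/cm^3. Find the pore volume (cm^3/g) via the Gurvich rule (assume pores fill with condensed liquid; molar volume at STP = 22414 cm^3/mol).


Moles adsorbed n = V_ads / 22414 = 71.5 / 22414 = 3.189971e-03 mol
Liquid volume V_liq = n * M / rho_liq = 3.189971e-03 * 47.6 / 1.074 = 0.14138 cm^3
Specific pore volume V_pore = V_liq / m_sample = 0.14138 / 0.93
V_pore = 0.152 cm^3/g

0.152


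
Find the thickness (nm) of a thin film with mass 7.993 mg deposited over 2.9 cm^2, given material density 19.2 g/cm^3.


Convert: m = 7.993 mg = 7.9930e-06 kg, A = 2.9 cm^2 = 2.9000e-04 m^2, rho = 19.2 g/cm^3 = 19200 kg/m^3
t = m / (A * rho)
t = 7.9930e-06 / (2.9000e-04 * 19200)
t = 1.4355e-06 m = 1435.5 nm

1435.5


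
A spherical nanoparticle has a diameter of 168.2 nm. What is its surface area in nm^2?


Radius r = 168.2/2 = 84.1 nm
Surface area SA = 4 * pi * r^2
SA = 4 * pi * (84.1)^2
SA = 88879.55 nm^2

88879.55


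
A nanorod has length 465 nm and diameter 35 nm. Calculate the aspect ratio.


Aspect ratio AR = length / diameter
AR = 465 / 35
AR = 13.29

13.29


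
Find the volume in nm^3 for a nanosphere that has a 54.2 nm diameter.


Radius r = 54.2/2 = 27.1 nm
Volume V = (4/3) * pi * r^3
V = (4/3) * pi * (27.1)^3
V = 83367.44 nm^3

83367.44


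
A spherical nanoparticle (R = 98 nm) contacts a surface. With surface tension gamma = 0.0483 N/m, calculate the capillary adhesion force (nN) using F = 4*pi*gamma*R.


Convert radius: R = 98 nm = 9.8e-08 m
F = 4 * pi * gamma * R
F = 4 * pi * 0.0483 * 9.8e-08
F = 5.94817e-08 N = 59.4817 nN

59.4817


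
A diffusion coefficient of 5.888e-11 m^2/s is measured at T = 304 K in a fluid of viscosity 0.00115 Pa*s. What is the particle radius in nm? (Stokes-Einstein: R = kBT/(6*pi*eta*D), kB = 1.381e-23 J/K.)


Stokes-Einstein: R = kB*T / (6*pi*eta*D)
R = 1.381e-23 * 304 / (6 * pi * 0.00115 * 5.888e-11)
R = 3.28928e-09 m = 3.29 nm

3.29


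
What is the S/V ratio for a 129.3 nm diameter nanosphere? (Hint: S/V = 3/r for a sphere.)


Radius r = 129.3/2 = 64.65 nm
S/V = 3 / r = 3 / 64.65
S/V = 0.0464 nm^-1

0.0464


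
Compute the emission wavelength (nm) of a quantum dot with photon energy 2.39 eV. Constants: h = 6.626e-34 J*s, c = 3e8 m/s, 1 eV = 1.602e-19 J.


Convert energy: E = 2.39 eV = 2.39 * 1.602e-19 = 3.82878e-19 J
lambda = h*c / E = 6.626e-34 * 3e8 / 3.82878e-19
lambda = 5.19173e-07 m = 519.2 nm

519.2


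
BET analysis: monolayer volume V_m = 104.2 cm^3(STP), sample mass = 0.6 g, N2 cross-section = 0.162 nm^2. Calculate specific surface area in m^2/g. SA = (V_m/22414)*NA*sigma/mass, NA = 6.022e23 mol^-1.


Number of moles in monolayer = V_m / 22414 = 104.2 / 22414 = 0.00464888
Number of molecules = moles * NA = 0.00464888 * 6.022e23
SA = molecules * sigma / mass
SA = (104.2 / 22414) * 6.022e23 * 0.162e-18 / 0.6
SA = 755.9 m^2/g

755.9


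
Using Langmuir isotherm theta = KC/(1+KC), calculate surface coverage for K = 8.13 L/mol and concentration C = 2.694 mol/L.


Langmuir isotherm: theta = K*C / (1 + K*C)
K*C = 8.13 * 2.694 = 21.90222
theta = 21.90222 / (1 + 21.90222) = 21.90222 / 22.90222
theta = 0.9563

0.9563


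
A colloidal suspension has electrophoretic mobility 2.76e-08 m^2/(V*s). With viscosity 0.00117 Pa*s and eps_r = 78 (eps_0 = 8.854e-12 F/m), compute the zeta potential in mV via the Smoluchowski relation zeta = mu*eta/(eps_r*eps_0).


Smoluchowski equation: zeta = mu * eta / (eps_r * eps_0)
zeta = 2.76e-08 * 0.00117 / (78 * 8.854e-12)
zeta = 0.046759 V = 46.76 mV

46.76


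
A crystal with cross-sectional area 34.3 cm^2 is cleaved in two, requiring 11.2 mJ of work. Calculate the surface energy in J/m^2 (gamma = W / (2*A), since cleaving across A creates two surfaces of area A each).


Convert: A = 34.3 cm^2 = 0.00343 m^2, W = 11.2 mJ = 0.0112 J
Cleaving exposes two faces of area A, so total new surface = 2*A and gamma = W / (2*A)
gamma = 0.0112 / (2 * 0.00343)
gamma = 1.633 J/m^2

1.633


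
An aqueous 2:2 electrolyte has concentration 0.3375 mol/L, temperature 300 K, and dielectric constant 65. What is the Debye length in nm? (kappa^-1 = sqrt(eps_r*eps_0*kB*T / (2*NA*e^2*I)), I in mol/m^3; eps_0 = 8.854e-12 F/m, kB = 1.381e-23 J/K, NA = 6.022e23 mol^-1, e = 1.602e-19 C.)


Ionic strength I = 0.3375 * 2^2 * 1000 = 1350 mol/m^3
kappa^-1 = sqrt(65 * 8.854e-12 * 1.381e-23 * 300 / (2 * 6.022e23 * (1.602e-19)^2 * 1350))
kappa^-1 = 0.239 nm

0.239


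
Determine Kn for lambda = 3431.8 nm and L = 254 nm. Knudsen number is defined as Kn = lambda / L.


Knudsen number Kn = lambda / L
Kn = 3431.8 / 254
Kn = 13.511

13.511


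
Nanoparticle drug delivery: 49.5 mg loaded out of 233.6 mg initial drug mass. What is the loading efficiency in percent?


Drug loading efficiency = (drug loaded / drug initial) * 100
DLE = 49.5 / 233.6 * 100
DLE = 0.2119 * 100
DLE = 21.19%

21.19


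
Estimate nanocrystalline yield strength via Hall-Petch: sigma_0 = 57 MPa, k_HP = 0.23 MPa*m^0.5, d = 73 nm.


d = 73 nm = 7.3e-08 m
sqrt(d) = 0.0002701851
Hall-Petch contribution = k / sqrt(d) = 0.23 / 0.0002701851 = 851.3 MPa
sigma = sigma_0 + k/sqrt(d) = 57 + 851.3 = 908.3 MPa

908.3


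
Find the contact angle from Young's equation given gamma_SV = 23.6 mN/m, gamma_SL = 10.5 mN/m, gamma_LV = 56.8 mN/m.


cos(theta) = (gamma_SV - gamma_SL) / gamma_LV
cos(theta) = (23.6 - 10.5) / 56.8
cos(theta) = 0.230634
theta = arccos(0.230634) = 76.67 degrees

76.67


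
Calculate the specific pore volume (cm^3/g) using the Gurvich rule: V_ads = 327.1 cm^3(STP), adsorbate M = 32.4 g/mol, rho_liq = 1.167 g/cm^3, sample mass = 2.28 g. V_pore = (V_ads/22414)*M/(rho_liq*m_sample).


Moles adsorbed n = V_ads / 22414 = 327.1 / 22414 = 1.459356e-02 mol
Liquid volume V_liq = n * M / rho_liq = 1.459356e-02 * 32.4 / 1.167 = 0.40517 cm^3
Specific pore volume V_pore = V_liq / m_sample = 0.40517 / 2.28
V_pore = 0.1777 cm^3/g

0.1777


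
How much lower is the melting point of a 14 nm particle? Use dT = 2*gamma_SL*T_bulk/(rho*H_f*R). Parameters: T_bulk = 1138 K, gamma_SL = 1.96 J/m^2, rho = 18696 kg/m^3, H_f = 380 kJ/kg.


Radius R = 14/2 = 7 nm = 7e-09 m
Convert H_f = 380 kJ/kg = 380000 J/kg
dT = 2 * gamma_SL * T_bulk / (rho * H_f * R)
dT = 2 * 1.96 * 1138 / (18696 * 380000 * 7e-09)
dT = 89.7 K

89.7


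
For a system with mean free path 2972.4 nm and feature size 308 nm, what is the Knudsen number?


Knudsen number Kn = lambda / L
Kn = 2972.4 / 308
Kn = 9.6506

9.6506


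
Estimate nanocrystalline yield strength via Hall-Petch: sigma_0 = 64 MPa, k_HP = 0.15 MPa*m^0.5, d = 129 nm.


d = 129 nm = 1.29e-07 m
sqrt(d) = 0.0003591657
Hall-Petch contribution = k / sqrt(d) = 0.15 / 0.0003591657 = 417.6 MPa
sigma = sigma_0 + k/sqrt(d) = 64 + 417.6 = 481.6 MPa

481.6


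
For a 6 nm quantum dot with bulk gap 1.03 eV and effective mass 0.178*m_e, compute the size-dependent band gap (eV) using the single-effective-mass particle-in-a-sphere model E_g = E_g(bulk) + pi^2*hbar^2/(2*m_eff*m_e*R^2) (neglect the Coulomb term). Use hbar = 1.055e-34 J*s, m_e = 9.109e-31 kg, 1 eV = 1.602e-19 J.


Radius R = 6/2 nm = 3e-09 m
Confinement energy dE = pi^2 * hbar^2 / (2 * m_eff * m_e * R^2)
dE = pi^2 * (1.055e-34)^2 / (2 * 0.178 * 9.109e-31 * (3e-09)^2) J, divided by 1.602e-19 J/eV
dE = 0.235 eV
Total band gap = E_g(bulk) + dE = 1.03 + 0.235 = 1.265 eV

1.265


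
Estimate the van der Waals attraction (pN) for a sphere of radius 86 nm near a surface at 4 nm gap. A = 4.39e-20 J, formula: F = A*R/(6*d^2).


Convert to SI: R = 86 nm = 8.6e-08 m, d = 4 nm = 4e-09 m
F = A * R / (6 * d^2)
F = 4.39e-20 * 8.6e-08 / (6 * (4e-09)^2)
F = 3.93271e-11 N = 39.327 pN

39.327


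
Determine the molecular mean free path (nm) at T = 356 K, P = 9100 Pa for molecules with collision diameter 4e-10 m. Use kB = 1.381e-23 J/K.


Mean free path: lambda = kB*T / (sqrt(2) * pi * d^2 * P)
lambda = 1.381e-23 * 356 / (sqrt(2) * pi * (4e-10)^2 * 9100)
lambda = 7.60007e-07 m
lambda = 760.01 nm

760.01


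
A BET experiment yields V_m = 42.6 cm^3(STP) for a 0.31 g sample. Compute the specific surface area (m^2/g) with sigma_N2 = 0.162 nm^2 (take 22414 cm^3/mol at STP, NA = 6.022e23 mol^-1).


Number of moles in monolayer = V_m / 22414 = 42.6 / 22414 = 0.0019006
Number of molecules = moles * NA = 0.0019006 * 6.022e23
SA = molecules * sigma / mass
SA = (42.6 / 22414) * 6.022e23 * 0.162e-18 / 0.31
SA = 598.1 m^2/g

598.1


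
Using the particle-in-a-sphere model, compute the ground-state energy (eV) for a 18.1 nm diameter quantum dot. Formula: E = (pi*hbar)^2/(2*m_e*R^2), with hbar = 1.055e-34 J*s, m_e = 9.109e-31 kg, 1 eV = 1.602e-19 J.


Radius R = 18.1/2 = 9.05 nm = 9.05e-09 m
E = (pi * 1.055e-34)^2 / (2 * 9.109e-31 * (9.05e-09)^2)
E(J) = 7.36219e-22
E = E(J) / 1.602e-19 = 0.0046 eV

0.0046


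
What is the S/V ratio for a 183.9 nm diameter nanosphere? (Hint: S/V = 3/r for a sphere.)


Radius r = 183.9/2 = 91.95 nm
S/V = 3 / r = 3 / 91.95
S/V = 0.0326 nm^-1

0.0326


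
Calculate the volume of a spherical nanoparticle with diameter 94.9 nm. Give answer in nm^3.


Radius r = 94.9/2 = 47.45 nm
Volume V = (4/3) * pi * r^3
V = (4/3) * pi * (47.45)^3
V = 447504.35 nm^3

447504.35


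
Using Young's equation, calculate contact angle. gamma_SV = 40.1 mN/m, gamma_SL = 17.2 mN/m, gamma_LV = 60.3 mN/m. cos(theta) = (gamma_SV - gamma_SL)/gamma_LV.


cos(theta) = (gamma_SV - gamma_SL) / gamma_LV
cos(theta) = (40.1 - 17.2) / 60.3
cos(theta) = 0.379768
theta = arccos(0.379768) = 67.68 degrees

67.68


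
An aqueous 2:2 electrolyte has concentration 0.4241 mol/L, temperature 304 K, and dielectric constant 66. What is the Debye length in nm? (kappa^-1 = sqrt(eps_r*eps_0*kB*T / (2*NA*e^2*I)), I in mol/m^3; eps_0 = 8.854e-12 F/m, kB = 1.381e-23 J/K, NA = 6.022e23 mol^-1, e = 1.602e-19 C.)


Ionic strength I = 0.4241 * 2^2 * 1000 = 1696.4 mol/m^3
kappa^-1 = sqrt(66 * 8.854e-12 * 1.381e-23 * 304 / (2 * 6.022e23 * (1.602e-19)^2 * 1696.4))
kappa^-1 = 0.216 nm

0.216


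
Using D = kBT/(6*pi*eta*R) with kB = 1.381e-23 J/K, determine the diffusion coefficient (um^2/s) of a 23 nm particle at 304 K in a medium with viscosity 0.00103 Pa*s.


Radius R = 23/2 = 11.5 nm = 1.15e-08 m
D = kB*T / (6*pi*eta*R)
D = 1.381e-23 * 304 / (6 * pi * 0.00103 * 1.15e-08)
D = 1.88032e-11 m^2/s = 18.803 um^2/s

18.803


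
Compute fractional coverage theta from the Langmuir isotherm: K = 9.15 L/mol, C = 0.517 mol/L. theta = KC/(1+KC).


Langmuir isotherm: theta = K*C / (1 + K*C)
K*C = 9.15 * 0.517 = 4.73055
theta = 4.73055 / (1 + 4.73055) = 4.73055 / 5.73055
theta = 0.8255

0.8255


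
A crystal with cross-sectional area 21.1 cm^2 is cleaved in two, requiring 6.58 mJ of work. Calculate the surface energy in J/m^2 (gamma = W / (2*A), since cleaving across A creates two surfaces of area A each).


Convert: A = 21.1 cm^2 = 0.00211 m^2, W = 6.58 mJ = 0.00658 J
Cleaving exposes two faces of area A, so total new surface = 2*A and gamma = W / (2*A)
gamma = 0.00658 / (2 * 0.00211)
gamma = 1.559 J/m^2

1.559


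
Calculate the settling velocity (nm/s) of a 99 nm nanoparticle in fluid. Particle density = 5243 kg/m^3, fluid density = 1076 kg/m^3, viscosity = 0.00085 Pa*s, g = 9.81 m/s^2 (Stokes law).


Radius R = 99/2 nm = 4.95e-08 m
Density difference = 5243 - 1076 = 4167 kg/m^3
v = 2 * R^2 * (rho_p - rho_f) * g / (9 * eta)
v = 2 * (4.95e-08)^2 * 4167 * 9.81 / (9 * 0.00085)
v = 2.61861e-08 m/s = 26.1861 nm/s

26.1861


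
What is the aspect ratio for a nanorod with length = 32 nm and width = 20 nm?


Aspect ratio AR = length / diameter
AR = 32 / 20
AR = 1.6

1.6


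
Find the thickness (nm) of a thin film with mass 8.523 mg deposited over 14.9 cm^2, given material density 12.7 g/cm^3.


Convert: m = 8.523 mg = 8.5230e-06 kg, A = 14.9 cm^2 = 1.4900e-03 m^2, rho = 12.7 g/cm^3 = 12700 kg/m^3
t = m / (A * rho)
t = 8.5230e-06 / (1.4900e-03 * 12700)
t = 4.5040e-07 m = 450.4 nm

450.4


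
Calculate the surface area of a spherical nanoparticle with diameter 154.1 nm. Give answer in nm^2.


Radius r = 154.1/2 = 77.05 nm
Surface area SA = 4 * pi * r^2
SA = 4 * pi * (77.05)^2
SA = 74602.8 nm^2

74602.8


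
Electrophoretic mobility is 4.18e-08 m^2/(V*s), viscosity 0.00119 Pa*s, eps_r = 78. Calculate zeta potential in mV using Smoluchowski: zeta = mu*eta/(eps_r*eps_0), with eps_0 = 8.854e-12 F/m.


Smoluchowski equation: zeta = mu * eta / (eps_r * eps_0)
zeta = 4.18e-08 * 0.00119 / (78 * 8.854e-12)
zeta = 0.072026 V = 72.03 mV

72.03


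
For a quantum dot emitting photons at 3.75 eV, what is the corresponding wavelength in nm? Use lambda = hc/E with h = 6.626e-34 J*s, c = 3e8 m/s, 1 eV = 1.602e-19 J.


Convert energy: E = 3.75 eV = 3.75 * 1.602e-19 = 6.0075e-19 J
lambda = h*c / E = 6.626e-34 * 3e8 / 6.0075e-19
lambda = 3.30886e-07 m = 330.9 nm

330.9


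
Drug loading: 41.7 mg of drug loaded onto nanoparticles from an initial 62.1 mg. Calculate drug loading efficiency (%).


Drug loading efficiency = (drug loaded / drug initial) * 100
DLE = 41.7 / 62.1 * 100
DLE = 0.6715 * 100
DLE = 67.15%

67.15


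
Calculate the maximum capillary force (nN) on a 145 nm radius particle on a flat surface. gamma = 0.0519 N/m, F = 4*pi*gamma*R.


Convert radius: R = 145 nm = 1.45e-07 m
F = 4 * pi * gamma * R
F = 4 * pi * 0.0519 * 1.45e-07
F = 9.45682e-08 N = 94.5682 nN

94.5682


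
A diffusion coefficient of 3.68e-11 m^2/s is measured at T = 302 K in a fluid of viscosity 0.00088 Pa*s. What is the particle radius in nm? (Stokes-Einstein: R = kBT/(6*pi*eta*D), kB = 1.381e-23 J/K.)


Stokes-Einstein: R = kB*T / (6*pi*eta*D)
R = 1.381e-23 * 302 / (6 * pi * 0.00088 * 3.68e-11)
R = 6.83233e-09 m = 6.83 nm

6.83


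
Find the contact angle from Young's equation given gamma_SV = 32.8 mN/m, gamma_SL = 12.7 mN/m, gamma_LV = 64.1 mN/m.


cos(theta) = (gamma_SV - gamma_SL) / gamma_LV
cos(theta) = (32.8 - 12.7) / 64.1
cos(theta) = 0.313573
theta = arccos(0.313573) = 71.73 degrees

71.73


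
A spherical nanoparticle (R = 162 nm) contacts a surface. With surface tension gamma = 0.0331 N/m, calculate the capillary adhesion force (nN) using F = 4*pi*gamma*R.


Convert radius: R = 162 nm = 1.62e-07 m
F = 4 * pi * gamma * R
F = 4 * pi * 0.0331 * 1.62e-07
F = 6.73834e-08 N = 67.3834 nN

67.3834


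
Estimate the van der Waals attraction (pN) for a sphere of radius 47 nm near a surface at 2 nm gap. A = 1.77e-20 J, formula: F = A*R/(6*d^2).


Convert to SI: R = 47 nm = 4.7e-08 m, d = 2 nm = 2e-09 m
F = A * R / (6 * d^2)
F = 1.77e-20 * 4.7e-08 / (6 * (2e-09)^2)
F = 3.46625e-11 N = 34.663 pN

34.663


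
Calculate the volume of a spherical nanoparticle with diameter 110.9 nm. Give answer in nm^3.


Radius r = 110.9/2 = 55.45 nm
Volume V = (4/3) * pi * r^3
V = (4/3) * pi * (55.45)^3
V = 714156.28 nm^3

714156.28


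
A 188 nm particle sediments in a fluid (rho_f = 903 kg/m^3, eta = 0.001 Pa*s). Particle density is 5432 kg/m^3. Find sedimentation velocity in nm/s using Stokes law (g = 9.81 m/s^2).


Radius R = 188/2 nm = 9.4e-08 m
Density difference = 5432 - 903 = 4529 kg/m^3
v = 2 * R^2 * (rho_p - rho_f) * g / (9 * eta)
v = 2 * (9.4e-08)^2 * 4529 * 9.81 / (9 * 0.001)
v = 8.72398e-08 m/s = 87.2398 nm/s

87.2398


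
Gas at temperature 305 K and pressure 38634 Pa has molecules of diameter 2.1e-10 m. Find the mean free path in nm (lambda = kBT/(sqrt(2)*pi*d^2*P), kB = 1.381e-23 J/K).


Mean free path: lambda = kB*T / (sqrt(2) * pi * d^2 * P)
lambda = 1.381e-23 * 305 / (sqrt(2) * pi * (2.1e-10)^2 * 38634)
lambda = 5.56443e-07 m
lambda = 556.44 nm

556.44


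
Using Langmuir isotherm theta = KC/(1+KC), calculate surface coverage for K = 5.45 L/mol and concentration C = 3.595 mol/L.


Langmuir isotherm: theta = K*C / (1 + K*C)
K*C = 5.45 * 3.595 = 19.59275
theta = 19.59275 / (1 + 19.59275) = 19.59275 / 20.59275
theta = 0.9514

0.9514


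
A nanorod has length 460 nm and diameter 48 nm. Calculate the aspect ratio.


Aspect ratio AR = length / diameter
AR = 460 / 48
AR = 9.58

9.58


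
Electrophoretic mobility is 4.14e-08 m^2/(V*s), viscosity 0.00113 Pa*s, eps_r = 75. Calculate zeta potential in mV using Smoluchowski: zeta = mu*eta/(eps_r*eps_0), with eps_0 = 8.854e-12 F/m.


Smoluchowski equation: zeta = mu * eta / (eps_r * eps_0)
zeta = 4.14e-08 * 0.00113 / (75 * 8.854e-12)
zeta = 0.07045 V = 70.45 mV

70.45


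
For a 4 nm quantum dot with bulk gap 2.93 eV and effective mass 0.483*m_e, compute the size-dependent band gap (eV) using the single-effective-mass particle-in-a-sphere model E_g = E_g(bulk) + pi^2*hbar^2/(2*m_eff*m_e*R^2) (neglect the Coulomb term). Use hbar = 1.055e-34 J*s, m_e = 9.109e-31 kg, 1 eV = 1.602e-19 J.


Radius R = 4/2 nm = 2e-09 m
Confinement energy dE = pi^2 * hbar^2 / (2 * m_eff * m_e * R^2)
dE = pi^2 * (1.055e-34)^2 / (2 * 0.483 * 9.109e-31 * (2e-09)^2) J, divided by 1.602e-19 J/eV
dE = 0.1948 eV
Total band gap = E_g(bulk) + dE = 2.93 + 0.1948 = 3.1248 eV

3.1248


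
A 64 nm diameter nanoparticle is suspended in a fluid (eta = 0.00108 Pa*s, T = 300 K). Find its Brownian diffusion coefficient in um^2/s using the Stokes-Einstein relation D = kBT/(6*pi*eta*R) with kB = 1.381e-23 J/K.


Radius R = 64/2 = 32 nm = 3.2e-08 m
D = kB*T / (6*pi*eta*R)
D = 1.381e-23 * 300 / (6 * pi * 0.00108 * 3.2e-08)
D = 6.35975e-12 m^2/s = 6.36 um^2/s

6.36


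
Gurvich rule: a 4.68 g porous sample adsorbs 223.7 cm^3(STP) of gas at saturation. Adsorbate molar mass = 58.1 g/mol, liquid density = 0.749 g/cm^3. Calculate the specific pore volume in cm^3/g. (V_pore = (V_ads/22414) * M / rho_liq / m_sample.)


Moles adsorbed n = V_ads / 22414 = 223.7 / 22414 = 9.980369e-03 mol
Liquid volume V_liq = n * M / rho_liq = 9.980369e-03 * 58.1 / 0.749 = 0.77418 cm^3
Specific pore volume V_pore = V_liq / m_sample = 0.77418 / 4.68
V_pore = 0.1654 cm^3/g

0.1654


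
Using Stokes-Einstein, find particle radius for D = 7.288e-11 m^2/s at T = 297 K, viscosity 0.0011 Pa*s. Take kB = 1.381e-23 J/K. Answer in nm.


Stokes-Einstein: R = kB*T / (6*pi*eta*D)
R = 1.381e-23 * 297 / (6 * pi * 0.0011 * 7.288e-11)
R = 2.71424e-09 m = 2.71 nm

2.71


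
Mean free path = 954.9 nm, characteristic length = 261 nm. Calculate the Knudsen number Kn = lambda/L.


Knudsen number Kn = lambda / L
Kn = 954.9 / 261
Kn = 3.6586

3.6586


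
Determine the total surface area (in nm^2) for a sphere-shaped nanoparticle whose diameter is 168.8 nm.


Radius r = 168.8/2 = 84.4 nm
Surface area SA = 4 * pi * r^2
SA = 4 * pi * (84.4)^2
SA = 89514.78 nm^2

89514.78


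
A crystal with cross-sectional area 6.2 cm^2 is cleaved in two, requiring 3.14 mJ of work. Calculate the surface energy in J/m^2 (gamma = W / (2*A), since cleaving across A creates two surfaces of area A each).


Convert: A = 6.2 cm^2 = 0.00062 m^2, W = 3.14 mJ = 0.00314 J
Cleaving exposes two faces of area A, so total new surface = 2*A and gamma = W / (2*A)
gamma = 0.00314 / (2 * 0.00062)
gamma = 2.532 J/m^2

2.532


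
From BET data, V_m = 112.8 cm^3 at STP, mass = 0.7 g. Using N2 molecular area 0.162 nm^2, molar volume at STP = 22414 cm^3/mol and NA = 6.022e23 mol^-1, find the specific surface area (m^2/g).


Number of moles in monolayer = V_m / 22414 = 112.8 / 22414 = 0.00503257
Number of molecules = moles * NA = 0.00503257 * 6.022e23
SA = molecules * sigma / mass
SA = (112.8 / 22414) * 6.022e23 * 0.162e-18 / 0.7
SA = 701.4 m^2/g

701.4


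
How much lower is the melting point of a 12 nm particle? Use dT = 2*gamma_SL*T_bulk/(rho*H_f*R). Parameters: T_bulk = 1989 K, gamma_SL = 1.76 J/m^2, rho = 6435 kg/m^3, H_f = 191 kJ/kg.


Radius R = 12/2 = 6 nm = 6e-09 m
Convert H_f = 191 kJ/kg = 191000 J/kg
dT = 2 * gamma_SL * T_bulk / (rho * H_f * R)
dT = 2 * 1.76 * 1989 / (6435 * 191000 * 6e-09)
dT = 949.4 K

949.4


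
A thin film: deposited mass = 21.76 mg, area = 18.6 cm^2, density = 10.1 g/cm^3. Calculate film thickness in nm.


Convert: m = 21.76 mg = 2.1760e-05 kg, A = 18.6 cm^2 = 1.8600e-03 m^2, rho = 10.1 g/cm^3 = 10100 kg/m^3
t = m / (A * rho)
t = 2.1760e-05 / (1.8600e-03 * 10100)
t = 1.1583e-06 m = 1158.3 nm

1158.3


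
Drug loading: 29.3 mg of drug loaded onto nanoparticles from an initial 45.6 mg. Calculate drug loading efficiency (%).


Drug loading efficiency = (drug loaded / drug initial) * 100
DLE = 29.3 / 45.6 * 100
DLE = 0.6425 * 100
DLE = 64.25%

64.25


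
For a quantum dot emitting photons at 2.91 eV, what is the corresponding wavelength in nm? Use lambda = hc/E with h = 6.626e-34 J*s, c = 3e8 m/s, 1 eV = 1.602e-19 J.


Convert energy: E = 2.91 eV = 2.91 * 1.602e-19 = 4.66182e-19 J
lambda = h*c / E = 6.626e-34 * 3e8 / 4.66182e-19
lambda = 4.264e-07 m = 426.4 nm

426.4


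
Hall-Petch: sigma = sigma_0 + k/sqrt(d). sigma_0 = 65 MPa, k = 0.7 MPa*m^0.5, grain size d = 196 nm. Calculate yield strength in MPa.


d = 196 nm = 1.96e-07 m
sqrt(d) = 0.0004427189
Hall-Petch contribution = k / sqrt(d) = 0.7 / 0.0004427189 = 1581.1 MPa
sigma = sigma_0 + k/sqrt(d) = 65 + 1581.1 = 1646.1 MPa

1646.1


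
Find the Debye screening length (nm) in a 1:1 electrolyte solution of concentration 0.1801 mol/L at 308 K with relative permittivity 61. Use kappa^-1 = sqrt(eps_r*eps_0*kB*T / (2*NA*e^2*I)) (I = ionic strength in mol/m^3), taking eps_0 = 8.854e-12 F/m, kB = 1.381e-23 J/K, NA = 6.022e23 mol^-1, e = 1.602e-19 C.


Ionic strength I = 0.1801 * 1^2 * 1000 = 180.1 mol/m^3
kappa^-1 = sqrt(61 * 8.854e-12 * 1.381e-23 * 308 / (2 * 6.022e23 * (1.602e-19)^2 * 180.1))
kappa^-1 = 0.642 nm

0.642


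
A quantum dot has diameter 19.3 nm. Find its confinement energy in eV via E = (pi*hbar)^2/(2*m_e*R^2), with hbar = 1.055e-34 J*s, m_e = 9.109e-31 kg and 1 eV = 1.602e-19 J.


Radius R = 19.3/2 = 9.65 nm = 9.65e-09 m
E = (pi * 1.055e-34)^2 / (2 * 9.109e-31 * (9.65e-09)^2)
E(J) = 6.47514e-22
E = E(J) / 1.602e-19 = 0.004 eV

0.004


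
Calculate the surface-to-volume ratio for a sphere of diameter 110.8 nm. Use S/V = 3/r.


Radius r = 110.8/2 = 55.4 nm
S/V = 3 / r = 3 / 55.4
S/V = 0.0542 nm^-1

0.0542


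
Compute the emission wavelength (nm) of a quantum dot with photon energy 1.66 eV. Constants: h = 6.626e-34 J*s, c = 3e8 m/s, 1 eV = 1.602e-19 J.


Convert energy: E = 1.66 eV = 1.66 * 1.602e-19 = 2.65932e-19 J
lambda = h*c / E = 6.626e-34 * 3e8 / 2.65932e-19
lambda = 7.47484e-07 m = 747.5 nm

747.5


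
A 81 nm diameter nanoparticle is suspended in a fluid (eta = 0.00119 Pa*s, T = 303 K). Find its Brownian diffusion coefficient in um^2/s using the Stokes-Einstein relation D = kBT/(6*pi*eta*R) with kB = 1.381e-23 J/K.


Radius R = 81/2 = 40.5 nm = 4.05e-08 m
D = kB*T / (6*pi*eta*R)
D = 1.381e-23 * 303 / (6 * pi * 0.00119 * 4.05e-08)
D = 4.6061e-12 m^2/s = 4.606 um^2/s

4.606


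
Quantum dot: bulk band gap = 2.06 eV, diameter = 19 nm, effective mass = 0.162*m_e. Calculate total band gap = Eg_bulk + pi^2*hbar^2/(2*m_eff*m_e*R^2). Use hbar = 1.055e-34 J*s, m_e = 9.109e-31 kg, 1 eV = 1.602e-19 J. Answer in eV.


Radius R = 19/2 nm = 9.5e-09 m
Confinement energy dE = pi^2 * hbar^2 / (2 * m_eff * m_e * R^2)
dE = pi^2 * (1.055e-34)^2 / (2 * 0.162 * 9.109e-31 * (9.5e-09)^2) J, divided by 1.602e-19 J/eV
dE = 0.0257 eV
Total band gap = E_g(bulk) + dE = 2.06 + 0.0257 = 2.0857 eV

2.0857


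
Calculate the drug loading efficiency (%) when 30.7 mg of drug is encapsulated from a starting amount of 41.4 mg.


Drug loading efficiency = (drug loaded / drug initial) * 100
DLE = 30.7 / 41.4 * 100
DLE = 0.7415 * 100
DLE = 74.15%

74.15


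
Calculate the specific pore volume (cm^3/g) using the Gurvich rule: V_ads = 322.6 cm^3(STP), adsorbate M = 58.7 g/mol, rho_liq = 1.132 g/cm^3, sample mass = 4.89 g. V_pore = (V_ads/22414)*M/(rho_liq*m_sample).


Moles adsorbed n = V_ads / 22414 = 322.6 / 22414 = 1.439279e-02 mol
Liquid volume V_liq = n * M / rho_liq = 1.439279e-02 * 58.7 / 1.132 = 0.74634 cm^3
Specific pore volume V_pore = V_liq / m_sample = 0.74634 / 4.89
V_pore = 0.1526 cm^3/g

0.1526


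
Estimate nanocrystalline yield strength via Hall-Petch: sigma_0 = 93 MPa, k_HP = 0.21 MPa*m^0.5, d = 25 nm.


d = 25 nm = 2.5e-08 m
sqrt(d) = 0.0001581139
Hall-Petch contribution = k / sqrt(d) = 0.21 / 0.0001581139 = 1328.2 MPa
sigma = sigma_0 + k/sqrt(d) = 93 + 1328.2 = 1421.2 MPa

1421.2


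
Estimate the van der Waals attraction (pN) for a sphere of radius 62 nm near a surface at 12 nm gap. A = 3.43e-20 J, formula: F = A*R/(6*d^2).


Convert to SI: R = 62 nm = 6.2e-08 m, d = 12 nm = 1.2e-08 m
F = A * R / (6 * d^2)
F = 3.43e-20 * 6.2e-08 / (6 * (1.2e-08)^2)
F = 2.46134e-12 N = 2.461 pN

2.461


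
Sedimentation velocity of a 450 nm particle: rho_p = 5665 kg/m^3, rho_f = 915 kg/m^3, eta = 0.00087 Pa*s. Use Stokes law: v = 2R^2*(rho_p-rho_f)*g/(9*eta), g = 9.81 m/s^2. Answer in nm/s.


Radius R = 450/2 nm = 2.25e-07 m
Density difference = 5665 - 915 = 4750 kg/m^3
v = 2 * R^2 * (rho_p - rho_f) * g / (9 * eta)
v = 2 * (2.25e-07)^2 * 4750 * 9.81 / (9 * 0.00087)
v = 6.02554e-07 m/s = 602.5539 nm/s

602.5539


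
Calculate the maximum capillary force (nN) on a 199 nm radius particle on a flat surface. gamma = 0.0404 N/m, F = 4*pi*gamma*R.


Convert radius: R = 199 nm = 1.99e-07 m
F = 4 * pi * gamma * R
F = 4 * pi * 0.0404 * 1.99e-07
F = 1.01029e-07 N = 101.0286 nN

101.0286


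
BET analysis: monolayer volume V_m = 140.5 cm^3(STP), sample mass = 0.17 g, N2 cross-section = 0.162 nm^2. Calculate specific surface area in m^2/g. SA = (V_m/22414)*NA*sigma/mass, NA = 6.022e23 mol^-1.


Number of moles in monolayer = V_m / 22414 = 140.5 / 22414 = 0.0062684
Number of molecules = moles * NA = 0.0062684 * 6.022e23
SA = molecules * sigma / mass
SA = (140.5 / 22414) * 6.022e23 * 0.162e-18 / 0.17
SA = 3597.2 m^2/g

3597.2


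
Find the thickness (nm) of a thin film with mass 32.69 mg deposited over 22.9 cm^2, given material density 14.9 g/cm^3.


Convert: m = 32.69 mg = 3.2690e-05 kg, A = 22.9 cm^2 = 2.2900e-03 m^2, rho = 14.9 g/cm^3 = 14900 kg/m^3
t = m / (A * rho)
t = 3.2690e-05 / (2.2900e-03 * 14900)
t = 9.5806e-07 m = 958.1 nm

958.1


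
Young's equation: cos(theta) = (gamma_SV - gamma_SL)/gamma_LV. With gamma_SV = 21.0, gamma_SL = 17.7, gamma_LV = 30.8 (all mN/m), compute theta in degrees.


cos(theta) = (gamma_SV - gamma_SL) / gamma_LV
cos(theta) = (21.0 - 17.7) / 30.8
cos(theta) = 0.107143
theta = arccos(0.107143) = 83.85 degrees

83.85


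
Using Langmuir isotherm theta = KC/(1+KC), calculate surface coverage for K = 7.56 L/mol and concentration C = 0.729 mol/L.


Langmuir isotherm: theta = K*C / (1 + K*C)
K*C = 7.56 * 0.729 = 5.51124
theta = 5.51124 / (1 + 5.51124) = 5.51124 / 6.51124
theta = 0.8464

0.8464


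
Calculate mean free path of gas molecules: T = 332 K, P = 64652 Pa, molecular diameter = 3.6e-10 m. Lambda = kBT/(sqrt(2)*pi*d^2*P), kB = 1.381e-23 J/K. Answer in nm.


Mean free path: lambda = kB*T / (sqrt(2) * pi * d^2 * P)
lambda = 1.381e-23 * 332 / (sqrt(2) * pi * (3.6e-10)^2 * 64652)
lambda = 1.23163e-07 m
lambda = 123.16 nm

123.16
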